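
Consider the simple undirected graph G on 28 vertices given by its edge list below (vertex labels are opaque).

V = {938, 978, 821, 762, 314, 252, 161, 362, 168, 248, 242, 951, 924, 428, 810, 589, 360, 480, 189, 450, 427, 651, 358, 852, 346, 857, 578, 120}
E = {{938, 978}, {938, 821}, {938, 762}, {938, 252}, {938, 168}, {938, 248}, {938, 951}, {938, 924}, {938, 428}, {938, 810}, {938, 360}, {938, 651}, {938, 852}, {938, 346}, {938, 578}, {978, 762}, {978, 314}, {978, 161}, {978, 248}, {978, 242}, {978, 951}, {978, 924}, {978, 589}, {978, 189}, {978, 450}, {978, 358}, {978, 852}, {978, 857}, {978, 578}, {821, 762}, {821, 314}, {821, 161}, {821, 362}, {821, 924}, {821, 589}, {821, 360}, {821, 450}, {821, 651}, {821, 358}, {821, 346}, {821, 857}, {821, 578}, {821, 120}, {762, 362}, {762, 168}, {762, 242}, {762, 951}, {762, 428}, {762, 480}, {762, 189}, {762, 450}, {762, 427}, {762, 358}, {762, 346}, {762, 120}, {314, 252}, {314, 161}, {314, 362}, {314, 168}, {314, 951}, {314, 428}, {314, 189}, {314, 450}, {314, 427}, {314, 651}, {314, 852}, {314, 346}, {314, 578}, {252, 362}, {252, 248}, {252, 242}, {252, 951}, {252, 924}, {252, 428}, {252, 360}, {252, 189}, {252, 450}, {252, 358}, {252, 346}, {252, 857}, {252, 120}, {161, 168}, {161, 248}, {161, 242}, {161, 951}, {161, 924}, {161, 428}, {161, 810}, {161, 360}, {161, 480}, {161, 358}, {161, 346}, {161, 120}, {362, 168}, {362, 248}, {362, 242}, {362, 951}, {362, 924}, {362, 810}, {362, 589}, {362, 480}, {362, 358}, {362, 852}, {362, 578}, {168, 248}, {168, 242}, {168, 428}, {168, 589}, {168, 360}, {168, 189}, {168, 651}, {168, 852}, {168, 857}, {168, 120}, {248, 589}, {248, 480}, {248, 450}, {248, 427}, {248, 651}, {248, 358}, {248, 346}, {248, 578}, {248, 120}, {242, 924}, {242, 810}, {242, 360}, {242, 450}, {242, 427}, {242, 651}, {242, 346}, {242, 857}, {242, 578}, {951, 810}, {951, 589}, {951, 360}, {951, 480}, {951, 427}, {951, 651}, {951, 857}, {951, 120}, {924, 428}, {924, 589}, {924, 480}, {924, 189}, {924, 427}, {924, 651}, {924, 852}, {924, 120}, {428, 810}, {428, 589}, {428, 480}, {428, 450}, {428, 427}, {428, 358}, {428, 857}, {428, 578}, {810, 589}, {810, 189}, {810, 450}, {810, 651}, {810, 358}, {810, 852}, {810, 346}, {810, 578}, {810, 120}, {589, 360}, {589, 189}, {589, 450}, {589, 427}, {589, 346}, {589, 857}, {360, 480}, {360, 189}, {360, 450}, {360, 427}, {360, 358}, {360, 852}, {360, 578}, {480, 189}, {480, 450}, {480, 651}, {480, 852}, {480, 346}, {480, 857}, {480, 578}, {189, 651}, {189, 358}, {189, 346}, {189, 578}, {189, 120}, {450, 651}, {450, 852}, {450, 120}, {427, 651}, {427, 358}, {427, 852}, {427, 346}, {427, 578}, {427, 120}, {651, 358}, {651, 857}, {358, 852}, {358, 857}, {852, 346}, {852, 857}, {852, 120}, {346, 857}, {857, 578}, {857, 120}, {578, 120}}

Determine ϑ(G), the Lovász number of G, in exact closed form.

Vertex 924 has 15 neighbors: 938, 978, 821, 252, 161, 362, 242, 428, 589, 480, 189, 427, 651, 852, 120.
N(810) = {938, 161, 362, 242, 951, 428, 589, 189, 450, 651, 358, 852, 346, 578, 120}, |N(810)| = 15.
N(161) = {978, 821, 314, 168, 248, 242, 951, 924, 428, 810, 360, 480, 358, 346, 120}, |N(161)| = 15.
N(480) = {762, 161, 362, 248, 951, 924, 428, 360, 189, 450, 651, 852, 346, 857, 578}, |N(480)| = 15.
G on 28 vertices is 15-regular; Kneser-type, 2-subsets of [8].
Distinct eigenvalues (to 6 d.p.): [15.0, 1.0, -5.0].
ϑ = −N·λ_min/(λ_max−λ_min) = −28·(-5)/(15−(-5)) = 7.
≈ 7.00000 (to 5 d.p.).

7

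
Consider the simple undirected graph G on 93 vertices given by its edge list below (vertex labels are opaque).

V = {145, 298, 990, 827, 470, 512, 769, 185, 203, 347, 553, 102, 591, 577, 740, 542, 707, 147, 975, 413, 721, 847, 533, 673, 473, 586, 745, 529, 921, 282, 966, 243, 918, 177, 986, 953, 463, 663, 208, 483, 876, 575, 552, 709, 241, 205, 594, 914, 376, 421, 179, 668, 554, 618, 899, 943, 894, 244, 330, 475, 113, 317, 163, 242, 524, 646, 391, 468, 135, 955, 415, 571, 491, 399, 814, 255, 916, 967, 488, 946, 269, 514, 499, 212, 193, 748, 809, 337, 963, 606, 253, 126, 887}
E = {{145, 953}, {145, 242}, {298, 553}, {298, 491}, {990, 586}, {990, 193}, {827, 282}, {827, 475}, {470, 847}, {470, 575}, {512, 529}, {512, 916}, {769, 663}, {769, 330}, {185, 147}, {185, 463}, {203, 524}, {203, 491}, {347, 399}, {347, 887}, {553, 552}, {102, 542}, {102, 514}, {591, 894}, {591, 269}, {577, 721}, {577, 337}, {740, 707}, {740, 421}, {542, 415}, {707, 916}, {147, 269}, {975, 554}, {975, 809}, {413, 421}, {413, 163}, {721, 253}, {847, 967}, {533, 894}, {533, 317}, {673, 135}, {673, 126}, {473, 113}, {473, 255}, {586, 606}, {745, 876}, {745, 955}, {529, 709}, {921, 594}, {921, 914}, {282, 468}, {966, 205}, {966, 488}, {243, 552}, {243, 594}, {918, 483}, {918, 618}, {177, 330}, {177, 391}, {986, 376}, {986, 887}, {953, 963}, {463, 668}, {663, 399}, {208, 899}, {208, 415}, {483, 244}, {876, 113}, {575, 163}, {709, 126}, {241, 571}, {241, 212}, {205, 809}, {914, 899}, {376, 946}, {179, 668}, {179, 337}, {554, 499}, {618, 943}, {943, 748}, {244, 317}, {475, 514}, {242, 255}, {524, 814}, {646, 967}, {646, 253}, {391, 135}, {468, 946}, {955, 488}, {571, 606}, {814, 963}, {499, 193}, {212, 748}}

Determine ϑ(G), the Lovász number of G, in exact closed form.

93*cos(pi/93)/(cos(pi/93) + 1)

Vertex 745 has 2 neighbors: 876, 955.
N(921) = {594, 914}, |N(921)| = 2.
Vertex 347 has 2 neighbors: 399, 887.
deg(468) = 2; N(468) = {282, 946}.
G on 93 vertices is 2-regular; the odd cycle C_{93}.
A has 47 distinct eigenvalues ≈ [2.0, 1.995437, 1.98177, 1.95906, 1.927411, 1.886968, 1.837916, 1.780477, 1.714914, 1.641527, 1.56065, 1.472651, 1.377934, 1.276929, 1.170098, 1.057928, 0.940931, 0.819641, 0.694611, 0.566411, 0.435627, 0.302856, 0.168702, 0.033779, -0.101298, -0.235913, -0.369452, -0.501305, -0.630871, -0.757558, -0.880788, -1.0, -1.114649, -1.224212, -1.328189, -1.426106, -1.517516, -1.602002, -1.679179, -1.748693, -1.810229, -1.863505, -1.908279, -1.944345, -1.97154, -1.989739, -1.998859].
Lovász: ϑ = −93(-2*cos(pi/93))/(2+-(-1)*2*cos(pi/93)) = 93*cos(pi/93)/(cos(pi/93) + 1).
Numerically 46.486731879.
46 ≤ 93*cos(pi/93)/(cos(pi/93) + 1) ≤ 47: both strict.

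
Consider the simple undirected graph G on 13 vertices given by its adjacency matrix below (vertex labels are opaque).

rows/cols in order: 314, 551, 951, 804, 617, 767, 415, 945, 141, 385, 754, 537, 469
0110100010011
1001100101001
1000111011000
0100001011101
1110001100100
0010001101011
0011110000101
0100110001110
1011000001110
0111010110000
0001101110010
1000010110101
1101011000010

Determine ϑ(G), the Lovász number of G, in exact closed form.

Vertex 804 has 6 neighbors: 551, 415, 141, 385, 754, 469.
deg(617) = 6; N(617) = {314, 551, 951, 415, 945, 754}.
N(537) = {314, 767, 945, 141, 754, 469}, |N(537)| = 6.
N(951) = {314, 617, 767, 415, 141, 385}, |N(951)| = 6.
6-regular, N=13; Paley(13): SR with (k,λ,μ)=(6,2,3).
Distinct eigenvalues (to 3 d.p.): [6.0, 1.303, -2.303].
Lovász (edge-transitive): ϑ = −13·(-sqrt(13)/2 - 1/2)/((6)−(-sqrt(13)/2 - 1/2)) = sqrt(13).
≈ 3.605551275 (to 9 d.p.).

sqrt(13)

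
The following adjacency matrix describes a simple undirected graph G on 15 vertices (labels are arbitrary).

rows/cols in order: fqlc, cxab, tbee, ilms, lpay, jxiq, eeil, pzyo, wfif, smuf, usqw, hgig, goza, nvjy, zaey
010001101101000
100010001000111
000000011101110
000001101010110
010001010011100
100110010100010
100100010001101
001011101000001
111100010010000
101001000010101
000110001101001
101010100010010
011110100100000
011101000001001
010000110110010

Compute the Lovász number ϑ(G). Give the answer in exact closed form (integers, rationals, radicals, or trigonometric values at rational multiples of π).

deg(ilms) = 6; N(ilms) = {jxiq, eeil, wfif, usqw, goza, nvjy}.
Vertex hgig has 6 neighbors: fqlc, tbee, lpay, eeil, usqw, nvjy.
deg(pzyo) = 6; N(pzyo) = {tbee, lpay, jxiq, eeil, wfif, zaey}.
Vertex smuf has 6 neighbors: fqlc, tbee, jxiq, usqw, goza, zaey.
G on 15 vertices is 6-regular; this is K(6,2), the Kneser graph.
spec(A) ≈ [6.0, 1.0, -3.0] (distinct, 5 d.p.).
Lovász (edge-transitive): ϑ = −15·(-3)/((6)−(-3)) = 5.
≈ 5.0000 (to 4 d.p.).

5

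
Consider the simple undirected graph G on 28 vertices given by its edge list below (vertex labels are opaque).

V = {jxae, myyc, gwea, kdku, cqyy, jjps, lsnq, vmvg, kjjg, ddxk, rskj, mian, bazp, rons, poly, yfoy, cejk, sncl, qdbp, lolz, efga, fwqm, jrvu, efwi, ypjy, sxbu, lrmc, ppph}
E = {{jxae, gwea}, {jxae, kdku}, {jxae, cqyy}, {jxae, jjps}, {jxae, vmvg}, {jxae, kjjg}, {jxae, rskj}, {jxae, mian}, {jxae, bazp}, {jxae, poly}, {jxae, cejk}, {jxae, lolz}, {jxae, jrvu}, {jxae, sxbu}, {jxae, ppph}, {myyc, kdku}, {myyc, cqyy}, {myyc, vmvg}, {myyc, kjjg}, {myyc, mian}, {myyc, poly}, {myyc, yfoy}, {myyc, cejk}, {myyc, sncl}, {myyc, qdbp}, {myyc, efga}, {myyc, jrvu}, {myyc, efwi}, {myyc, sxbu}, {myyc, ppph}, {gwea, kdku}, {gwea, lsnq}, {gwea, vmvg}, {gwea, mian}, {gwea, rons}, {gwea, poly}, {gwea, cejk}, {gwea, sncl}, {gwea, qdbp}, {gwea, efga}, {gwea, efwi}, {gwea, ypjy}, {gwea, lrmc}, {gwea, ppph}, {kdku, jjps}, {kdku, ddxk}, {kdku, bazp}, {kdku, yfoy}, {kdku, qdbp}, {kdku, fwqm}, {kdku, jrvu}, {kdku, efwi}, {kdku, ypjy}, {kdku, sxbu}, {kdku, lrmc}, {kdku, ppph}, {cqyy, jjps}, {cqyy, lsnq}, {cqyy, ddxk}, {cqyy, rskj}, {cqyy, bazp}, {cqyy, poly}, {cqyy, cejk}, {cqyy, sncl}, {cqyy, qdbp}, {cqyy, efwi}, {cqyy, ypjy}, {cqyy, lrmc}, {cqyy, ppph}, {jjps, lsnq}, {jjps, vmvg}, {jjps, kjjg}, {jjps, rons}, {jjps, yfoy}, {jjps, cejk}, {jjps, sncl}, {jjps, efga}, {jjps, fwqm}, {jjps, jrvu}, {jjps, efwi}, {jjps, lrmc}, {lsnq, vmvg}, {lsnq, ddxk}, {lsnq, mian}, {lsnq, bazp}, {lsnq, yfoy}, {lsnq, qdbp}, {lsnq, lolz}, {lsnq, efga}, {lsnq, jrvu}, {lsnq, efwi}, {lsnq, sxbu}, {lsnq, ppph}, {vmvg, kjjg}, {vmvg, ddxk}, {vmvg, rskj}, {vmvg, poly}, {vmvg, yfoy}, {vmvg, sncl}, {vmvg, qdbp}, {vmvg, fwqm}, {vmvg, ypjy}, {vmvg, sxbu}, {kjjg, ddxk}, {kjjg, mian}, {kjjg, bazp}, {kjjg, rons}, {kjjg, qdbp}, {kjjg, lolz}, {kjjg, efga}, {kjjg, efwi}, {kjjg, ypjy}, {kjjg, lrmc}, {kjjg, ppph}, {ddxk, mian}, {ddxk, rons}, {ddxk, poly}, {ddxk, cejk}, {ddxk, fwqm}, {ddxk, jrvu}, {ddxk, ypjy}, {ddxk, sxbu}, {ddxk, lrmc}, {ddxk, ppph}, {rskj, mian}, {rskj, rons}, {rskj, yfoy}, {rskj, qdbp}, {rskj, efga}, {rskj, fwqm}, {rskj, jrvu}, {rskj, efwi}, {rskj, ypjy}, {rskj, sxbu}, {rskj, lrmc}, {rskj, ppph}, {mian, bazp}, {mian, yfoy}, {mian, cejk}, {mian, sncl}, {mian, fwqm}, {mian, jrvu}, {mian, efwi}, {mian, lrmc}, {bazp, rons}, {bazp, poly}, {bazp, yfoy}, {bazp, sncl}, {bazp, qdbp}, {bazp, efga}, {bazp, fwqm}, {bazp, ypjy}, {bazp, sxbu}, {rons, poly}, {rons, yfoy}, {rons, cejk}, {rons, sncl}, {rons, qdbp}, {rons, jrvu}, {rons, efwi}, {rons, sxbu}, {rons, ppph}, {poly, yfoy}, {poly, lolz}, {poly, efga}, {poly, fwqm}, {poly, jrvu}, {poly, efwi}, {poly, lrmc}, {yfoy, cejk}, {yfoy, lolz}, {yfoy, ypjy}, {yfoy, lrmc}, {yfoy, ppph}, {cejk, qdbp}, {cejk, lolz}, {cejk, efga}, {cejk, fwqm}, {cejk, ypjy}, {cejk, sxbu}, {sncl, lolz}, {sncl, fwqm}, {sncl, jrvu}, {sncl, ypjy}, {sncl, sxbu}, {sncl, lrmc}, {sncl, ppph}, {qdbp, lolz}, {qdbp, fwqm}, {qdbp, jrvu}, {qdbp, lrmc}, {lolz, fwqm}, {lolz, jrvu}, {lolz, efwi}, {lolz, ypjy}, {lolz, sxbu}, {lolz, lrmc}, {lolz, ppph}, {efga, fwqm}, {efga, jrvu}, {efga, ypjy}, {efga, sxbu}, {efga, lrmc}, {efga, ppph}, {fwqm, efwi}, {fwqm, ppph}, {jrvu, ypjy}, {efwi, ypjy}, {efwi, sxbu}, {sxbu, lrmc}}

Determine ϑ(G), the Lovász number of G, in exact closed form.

deg(bazp) = 15; N(bazp) = {jxae, kdku, cqyy, lsnq, kjjg, mian, rons, poly, yfoy, sncl, qdbp, efga, fwqm, ypjy, sxbu}.
deg(yfoy) = 15; N(yfoy) = {myyc, kdku, jjps, lsnq, vmvg, rskj, mian, bazp, rons, poly, cejk, lolz, ypjy, lrmc, ppph}.
Vertex fwqm has 15 neighbors: kdku, jjps, vmvg, ddxk, rskj, mian, bazp, poly, cejk, sncl, qdbp, lolz, efga, efwi, ppph.
Vertex ppph has 15 neighbors: jxae, myyc, gwea, kdku, cqyy, lsnq, kjjg, ddxk, rskj, rons, yfoy, sncl, lolz, efga, fwqm.
Regular of degree 15 on 28 vertices: Kneser-type, 2-subsets of [8].
The 3 distinct eigenvalues: [15.0, 1.0, -5.0].
−28·(-5) / ((15)−(-5)) = 7 = ϑ(G).
ϑ(G) ≈ 7.00000000.

7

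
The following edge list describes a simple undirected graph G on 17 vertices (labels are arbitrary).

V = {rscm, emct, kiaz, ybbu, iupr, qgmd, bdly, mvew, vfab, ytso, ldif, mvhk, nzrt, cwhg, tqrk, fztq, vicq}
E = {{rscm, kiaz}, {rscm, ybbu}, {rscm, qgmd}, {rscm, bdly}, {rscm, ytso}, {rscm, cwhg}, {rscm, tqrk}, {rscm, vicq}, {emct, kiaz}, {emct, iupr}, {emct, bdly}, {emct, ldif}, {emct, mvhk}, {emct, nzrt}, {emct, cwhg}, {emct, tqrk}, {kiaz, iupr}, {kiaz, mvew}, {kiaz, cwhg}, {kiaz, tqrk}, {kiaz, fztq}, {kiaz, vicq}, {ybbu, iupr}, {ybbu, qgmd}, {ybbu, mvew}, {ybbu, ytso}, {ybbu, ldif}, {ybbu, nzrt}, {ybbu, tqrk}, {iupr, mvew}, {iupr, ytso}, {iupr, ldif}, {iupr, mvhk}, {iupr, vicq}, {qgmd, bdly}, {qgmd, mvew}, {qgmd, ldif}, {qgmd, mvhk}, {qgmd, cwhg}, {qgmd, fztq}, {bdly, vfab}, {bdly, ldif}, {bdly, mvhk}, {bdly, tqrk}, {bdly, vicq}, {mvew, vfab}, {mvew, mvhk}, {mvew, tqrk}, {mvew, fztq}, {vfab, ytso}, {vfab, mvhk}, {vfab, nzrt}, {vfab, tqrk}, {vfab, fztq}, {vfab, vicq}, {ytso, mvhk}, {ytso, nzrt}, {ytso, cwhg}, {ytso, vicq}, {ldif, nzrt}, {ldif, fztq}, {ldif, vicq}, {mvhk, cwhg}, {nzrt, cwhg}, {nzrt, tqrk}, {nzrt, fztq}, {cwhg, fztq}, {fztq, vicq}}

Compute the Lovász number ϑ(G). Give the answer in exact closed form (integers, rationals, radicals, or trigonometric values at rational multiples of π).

deg(emct) = 8; N(emct) = {kiaz, iupr, bdly, ldif, mvhk, nzrt, cwhg, tqrk}.
N(ytso) = {rscm, ybbu, iupr, vfab, mvhk, nzrt, cwhg, vicq}, |N(ytso)| = 8.
deg(bdly) = 8; N(bdly) = {rscm, emct, qgmd, vfab, ldif, mvhk, tqrk, vicq}.
deg(tqrk) = 8; N(tqrk) = {rscm, emct, kiaz, ybbu, bdly, mvew, vfab, nzrt}.
G on 17 vertices is 8-regular; SR(17,8,3,4) — a Paley graph.
spec(A) ≈ [8.0, 1.562, -2.562] (distinct, 3 d.p.).
Lovász: ϑ = −17(-sqrt(17)/2 - 1/2)/(8+-(-sqrt(17)/2 - 1/2)) = sqrt(17).
ϑ(G) ≈ 4.1231056.

sqrt(17)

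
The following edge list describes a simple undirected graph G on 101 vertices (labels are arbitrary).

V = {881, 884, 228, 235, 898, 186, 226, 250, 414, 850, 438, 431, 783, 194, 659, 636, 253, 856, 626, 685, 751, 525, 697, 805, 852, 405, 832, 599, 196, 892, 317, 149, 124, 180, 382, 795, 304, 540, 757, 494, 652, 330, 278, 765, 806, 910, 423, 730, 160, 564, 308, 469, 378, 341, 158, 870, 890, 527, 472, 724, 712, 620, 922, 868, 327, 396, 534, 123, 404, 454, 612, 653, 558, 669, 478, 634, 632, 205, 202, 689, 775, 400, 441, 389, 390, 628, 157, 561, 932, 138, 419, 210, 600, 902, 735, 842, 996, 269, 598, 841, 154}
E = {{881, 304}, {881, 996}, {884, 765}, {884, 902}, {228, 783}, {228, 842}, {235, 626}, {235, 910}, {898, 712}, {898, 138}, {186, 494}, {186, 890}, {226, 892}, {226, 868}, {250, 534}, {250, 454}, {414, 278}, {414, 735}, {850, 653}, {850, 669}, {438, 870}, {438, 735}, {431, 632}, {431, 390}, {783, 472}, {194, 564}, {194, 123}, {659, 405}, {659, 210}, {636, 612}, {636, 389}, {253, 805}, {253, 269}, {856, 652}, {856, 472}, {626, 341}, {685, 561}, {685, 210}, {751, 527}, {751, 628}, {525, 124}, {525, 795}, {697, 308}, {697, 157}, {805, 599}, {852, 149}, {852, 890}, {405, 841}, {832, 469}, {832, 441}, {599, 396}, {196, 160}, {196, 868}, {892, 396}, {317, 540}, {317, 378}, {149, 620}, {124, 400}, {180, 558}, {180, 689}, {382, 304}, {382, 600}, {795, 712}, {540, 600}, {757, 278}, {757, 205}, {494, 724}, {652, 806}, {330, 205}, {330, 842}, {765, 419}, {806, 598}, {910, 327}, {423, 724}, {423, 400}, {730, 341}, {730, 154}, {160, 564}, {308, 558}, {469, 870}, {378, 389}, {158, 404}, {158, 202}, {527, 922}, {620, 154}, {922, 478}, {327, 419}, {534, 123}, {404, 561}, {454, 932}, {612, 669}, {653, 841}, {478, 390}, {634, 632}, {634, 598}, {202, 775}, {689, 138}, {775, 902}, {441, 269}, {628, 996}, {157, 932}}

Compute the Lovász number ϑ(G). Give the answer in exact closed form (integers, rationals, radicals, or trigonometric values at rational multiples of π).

101*cos(pi/101)/(cos(pi/101) + 1)

N(158) = {404, 202}, |N(158)| = 2.
Vertex 478 has 2 neighbors: 922, 390.
deg(612) = 2; N(612) = {636, 669}.
deg(730) = 2; N(730) = {341, 154}.
Regular of degree 2 on 101 vertices: the odd cycle C_{101}.
A has 51 distinct eigenvalues ≈ [2.0, 1.996131, 1.98454, 1.96527, 1.938398, 1.904026, 1.862288, 1.813345, 1.757387, 1.694629, 1.625316, 1.549714, 1.468117, 1.38084, 1.288221, 1.190618, 1.088408, 0.981988, 0.871769, 0.758177, 0.641652, 0.522644, 0.401614, 0.279031, 0.155368, 0.031104, -0.093281, -0.217304, -0.340487, -0.462353, -0.582429, -0.700253, -0.815367, -0.927327, -1.035699, -1.140065, -1.240019, -1.335176, -1.425168, -1.509646, -1.588283, -1.660776, -1.726843, -1.78623, -1.838706, -1.884069, -1.922142, -1.952779, -1.975861, -1.991299, -1.999033].
λ_max=2, λ_min=-2*cos(pi/101); ϑ = −101·λ_min/(λ_max−λ_min) = 101*cos(pi/101)/(cos(pi/101) + 1).
= 50.4877832… (decimal).
Check 50 ≤ 101*cos(pi/101)/(cos(pi/101) + 1) ≤ 51: both strict.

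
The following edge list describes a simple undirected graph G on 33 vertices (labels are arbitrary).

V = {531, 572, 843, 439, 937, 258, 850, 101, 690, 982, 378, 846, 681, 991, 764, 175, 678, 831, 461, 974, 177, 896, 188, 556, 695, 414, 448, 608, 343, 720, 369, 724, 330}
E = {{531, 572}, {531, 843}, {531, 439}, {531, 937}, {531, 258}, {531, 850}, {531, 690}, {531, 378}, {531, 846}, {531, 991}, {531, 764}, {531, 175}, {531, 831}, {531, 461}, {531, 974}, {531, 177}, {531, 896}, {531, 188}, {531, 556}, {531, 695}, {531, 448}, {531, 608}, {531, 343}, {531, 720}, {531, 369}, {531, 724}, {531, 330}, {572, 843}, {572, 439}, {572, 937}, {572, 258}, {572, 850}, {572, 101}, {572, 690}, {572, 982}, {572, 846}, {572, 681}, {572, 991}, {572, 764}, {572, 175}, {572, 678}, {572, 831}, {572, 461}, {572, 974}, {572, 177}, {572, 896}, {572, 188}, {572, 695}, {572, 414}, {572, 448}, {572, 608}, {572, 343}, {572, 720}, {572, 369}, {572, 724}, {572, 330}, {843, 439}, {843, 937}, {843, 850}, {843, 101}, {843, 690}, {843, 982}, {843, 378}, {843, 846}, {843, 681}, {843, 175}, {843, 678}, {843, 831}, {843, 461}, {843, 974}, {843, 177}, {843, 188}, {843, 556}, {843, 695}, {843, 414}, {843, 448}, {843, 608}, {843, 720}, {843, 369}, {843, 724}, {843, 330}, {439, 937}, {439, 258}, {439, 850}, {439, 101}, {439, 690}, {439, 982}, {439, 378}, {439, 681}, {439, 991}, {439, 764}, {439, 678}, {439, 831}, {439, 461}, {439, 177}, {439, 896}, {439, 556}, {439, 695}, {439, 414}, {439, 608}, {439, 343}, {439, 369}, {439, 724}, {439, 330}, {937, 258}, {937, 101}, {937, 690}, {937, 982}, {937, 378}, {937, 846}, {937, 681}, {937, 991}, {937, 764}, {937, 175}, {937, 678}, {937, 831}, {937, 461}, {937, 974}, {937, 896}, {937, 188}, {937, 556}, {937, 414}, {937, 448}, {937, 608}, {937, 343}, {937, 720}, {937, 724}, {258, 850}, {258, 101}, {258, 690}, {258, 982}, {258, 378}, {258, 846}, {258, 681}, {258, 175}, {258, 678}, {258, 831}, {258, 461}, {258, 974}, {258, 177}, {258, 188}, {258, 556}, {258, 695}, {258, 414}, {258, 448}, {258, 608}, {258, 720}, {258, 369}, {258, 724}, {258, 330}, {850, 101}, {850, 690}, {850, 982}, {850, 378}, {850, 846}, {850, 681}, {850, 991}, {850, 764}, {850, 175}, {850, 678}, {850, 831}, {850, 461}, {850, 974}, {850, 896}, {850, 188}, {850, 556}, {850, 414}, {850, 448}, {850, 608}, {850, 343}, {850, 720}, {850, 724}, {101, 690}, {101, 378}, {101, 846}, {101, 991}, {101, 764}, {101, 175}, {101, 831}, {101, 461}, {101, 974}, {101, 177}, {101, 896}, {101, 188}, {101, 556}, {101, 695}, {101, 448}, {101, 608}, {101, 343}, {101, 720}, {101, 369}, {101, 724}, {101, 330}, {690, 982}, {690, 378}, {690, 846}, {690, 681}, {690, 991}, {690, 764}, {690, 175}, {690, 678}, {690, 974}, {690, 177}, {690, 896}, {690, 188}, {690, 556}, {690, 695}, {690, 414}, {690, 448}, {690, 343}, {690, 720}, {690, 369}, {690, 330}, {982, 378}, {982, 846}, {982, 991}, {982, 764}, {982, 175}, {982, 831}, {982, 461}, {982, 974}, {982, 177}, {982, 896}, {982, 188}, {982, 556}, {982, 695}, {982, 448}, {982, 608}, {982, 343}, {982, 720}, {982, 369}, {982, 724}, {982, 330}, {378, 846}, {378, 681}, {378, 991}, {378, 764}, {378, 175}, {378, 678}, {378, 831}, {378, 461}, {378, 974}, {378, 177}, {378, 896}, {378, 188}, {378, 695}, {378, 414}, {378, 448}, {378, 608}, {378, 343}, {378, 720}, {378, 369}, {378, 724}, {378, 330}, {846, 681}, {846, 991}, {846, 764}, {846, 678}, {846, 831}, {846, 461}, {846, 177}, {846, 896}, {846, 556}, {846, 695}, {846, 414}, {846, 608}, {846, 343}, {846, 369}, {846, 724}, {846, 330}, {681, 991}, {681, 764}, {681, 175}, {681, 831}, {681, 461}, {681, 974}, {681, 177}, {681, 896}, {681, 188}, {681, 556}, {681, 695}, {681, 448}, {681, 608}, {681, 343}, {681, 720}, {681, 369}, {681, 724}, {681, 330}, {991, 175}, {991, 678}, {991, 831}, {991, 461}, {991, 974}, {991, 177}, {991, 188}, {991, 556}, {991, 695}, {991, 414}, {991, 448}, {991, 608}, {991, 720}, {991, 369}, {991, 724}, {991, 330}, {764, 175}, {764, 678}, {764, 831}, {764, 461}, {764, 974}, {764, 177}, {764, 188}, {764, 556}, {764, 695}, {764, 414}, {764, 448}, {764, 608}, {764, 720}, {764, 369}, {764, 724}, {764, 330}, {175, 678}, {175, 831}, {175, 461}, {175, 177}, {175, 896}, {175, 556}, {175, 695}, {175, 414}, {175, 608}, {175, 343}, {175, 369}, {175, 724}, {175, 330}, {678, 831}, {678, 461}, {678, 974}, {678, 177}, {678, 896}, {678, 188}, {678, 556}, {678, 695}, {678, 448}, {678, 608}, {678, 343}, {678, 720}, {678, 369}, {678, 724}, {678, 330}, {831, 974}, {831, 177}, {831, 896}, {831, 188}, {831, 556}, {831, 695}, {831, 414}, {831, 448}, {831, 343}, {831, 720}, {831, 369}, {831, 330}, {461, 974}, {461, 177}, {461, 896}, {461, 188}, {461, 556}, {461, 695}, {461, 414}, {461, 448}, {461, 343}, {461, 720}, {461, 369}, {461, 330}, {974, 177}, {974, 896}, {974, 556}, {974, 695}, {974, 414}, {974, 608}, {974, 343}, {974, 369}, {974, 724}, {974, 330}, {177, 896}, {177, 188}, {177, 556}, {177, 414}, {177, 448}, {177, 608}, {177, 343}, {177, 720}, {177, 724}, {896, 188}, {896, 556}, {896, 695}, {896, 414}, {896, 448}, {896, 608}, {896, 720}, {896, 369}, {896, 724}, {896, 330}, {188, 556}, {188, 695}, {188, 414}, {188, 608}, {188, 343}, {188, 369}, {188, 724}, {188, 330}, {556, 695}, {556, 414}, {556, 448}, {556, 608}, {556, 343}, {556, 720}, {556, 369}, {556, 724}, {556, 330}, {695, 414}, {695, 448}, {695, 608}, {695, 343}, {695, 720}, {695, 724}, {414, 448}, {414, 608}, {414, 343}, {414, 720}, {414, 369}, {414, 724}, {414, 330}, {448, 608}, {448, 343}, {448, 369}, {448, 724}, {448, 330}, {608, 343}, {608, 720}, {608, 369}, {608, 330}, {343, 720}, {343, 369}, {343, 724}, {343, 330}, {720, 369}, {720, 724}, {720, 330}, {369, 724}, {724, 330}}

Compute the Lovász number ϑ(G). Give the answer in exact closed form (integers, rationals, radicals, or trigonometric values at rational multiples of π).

7

Vertex 439 has 26 neighbors: 531, 572, 843, 937, 258, 850, 101, 690, 982, 378, 681, 991, 764, 678, 831, 461, 177, 896, 556, 695, 414, 608, 343, 369, 724, 330.
deg(937) = 27; N(937) = {531, 572, 843, 439, 258, 101, 690, 982, 378, 846, 681, 991, 764, 175, 678, 831, 461, 974, 896, 188, 556, 414, 448, 608, 343, 720, 724}.
N(177) = {531, 572, 843, 439, 258, 101, 690, 982, 378, 846, 681, 991, 764, 175, 678, 831, 461, 974, 896, 188, 556, 414, 448, 608, 343, 720, 724}, |N(177)| = 27.
N(764) = {531, 572, 439, 937, 850, 101, 690, 982, 378, 846, 681, 175, 678, 831, 461, 974, 177, 188, 556, 695, 414, 448, 608, 720, 369, 724, 330}, |N(764)| = 27.
K_{7,6,6,6,5,3} (perfect); ϑ(G) = α(G) = max{7,6,6,6,5,3} = 7.
Numerically 7.00000.
Check 7 ≤ 7 ≤ 7: collapsed.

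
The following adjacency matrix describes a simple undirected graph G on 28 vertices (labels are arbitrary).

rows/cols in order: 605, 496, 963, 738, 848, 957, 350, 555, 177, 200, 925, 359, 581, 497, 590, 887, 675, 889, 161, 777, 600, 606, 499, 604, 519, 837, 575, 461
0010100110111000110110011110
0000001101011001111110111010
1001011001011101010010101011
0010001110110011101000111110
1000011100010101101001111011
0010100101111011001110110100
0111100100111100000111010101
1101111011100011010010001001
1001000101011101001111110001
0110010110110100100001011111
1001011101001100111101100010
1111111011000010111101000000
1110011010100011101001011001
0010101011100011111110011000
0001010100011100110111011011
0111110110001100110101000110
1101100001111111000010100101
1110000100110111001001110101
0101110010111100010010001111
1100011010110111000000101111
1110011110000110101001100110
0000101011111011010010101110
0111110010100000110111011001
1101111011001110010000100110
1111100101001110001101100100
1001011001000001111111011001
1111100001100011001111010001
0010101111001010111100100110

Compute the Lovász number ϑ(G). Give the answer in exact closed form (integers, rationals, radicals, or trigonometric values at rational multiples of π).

deg(925) = 15; N(925) = {605, 738, 957, 350, 555, 200, 581, 497, 675, 889, 161, 777, 606, 499, 575}.
deg(555) = 15; N(555) = {605, 496, 738, 848, 957, 350, 177, 200, 925, 590, 887, 889, 600, 519, 461}.
deg(777) = 15; N(777) = {605, 496, 957, 350, 177, 925, 359, 497, 590, 887, 499, 519, 837, 575, 461}.
deg(496) = 15; N(496) = {350, 555, 200, 359, 581, 887, 675, 889, 161, 777, 600, 499, 604, 519, 575}.
Every vertex has degree 15 (N=28); Kneser-type, 2-subsets of [8].
A has 3 distinct eigenvalues ≈ [15.0, 1.0, -5.0].
ϑ = −N·λ_min/(λ_max−λ_min) = −28·(-5)/(15−(-5)) = 7.
= 7.00000… (decimal).

7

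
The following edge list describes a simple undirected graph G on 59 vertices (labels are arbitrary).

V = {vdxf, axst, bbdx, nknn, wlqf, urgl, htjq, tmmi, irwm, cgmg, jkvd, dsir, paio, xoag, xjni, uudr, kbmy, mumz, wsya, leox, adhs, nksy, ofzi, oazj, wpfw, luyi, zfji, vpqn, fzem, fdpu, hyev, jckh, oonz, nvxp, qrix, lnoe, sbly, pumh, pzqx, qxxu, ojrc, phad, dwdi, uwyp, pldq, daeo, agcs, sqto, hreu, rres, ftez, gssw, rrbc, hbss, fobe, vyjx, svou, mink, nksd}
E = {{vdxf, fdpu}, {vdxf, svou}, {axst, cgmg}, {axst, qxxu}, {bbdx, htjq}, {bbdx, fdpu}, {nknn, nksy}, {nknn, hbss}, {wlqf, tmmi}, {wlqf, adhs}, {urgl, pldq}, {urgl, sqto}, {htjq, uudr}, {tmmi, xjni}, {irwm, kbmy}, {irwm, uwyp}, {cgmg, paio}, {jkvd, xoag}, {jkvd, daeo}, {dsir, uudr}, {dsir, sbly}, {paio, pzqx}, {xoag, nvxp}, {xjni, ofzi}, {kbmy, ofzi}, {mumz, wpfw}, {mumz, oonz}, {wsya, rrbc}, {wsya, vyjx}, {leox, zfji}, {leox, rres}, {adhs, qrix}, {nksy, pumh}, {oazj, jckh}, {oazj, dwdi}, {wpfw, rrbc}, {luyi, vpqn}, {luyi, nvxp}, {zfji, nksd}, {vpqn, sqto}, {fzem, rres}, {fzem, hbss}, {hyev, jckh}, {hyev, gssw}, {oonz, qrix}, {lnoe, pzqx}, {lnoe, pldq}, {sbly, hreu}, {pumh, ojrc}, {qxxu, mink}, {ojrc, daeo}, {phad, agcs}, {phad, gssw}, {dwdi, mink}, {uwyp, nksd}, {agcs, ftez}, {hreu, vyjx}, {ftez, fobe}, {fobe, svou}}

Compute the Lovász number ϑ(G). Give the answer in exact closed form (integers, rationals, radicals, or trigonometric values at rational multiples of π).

59*cos(pi/59)/(cos(pi/59) + 1)

Vertex ftez has 2 neighbors: agcs, fobe.
deg(jckh) = 2; N(jckh) = {oazj, hyev}.
deg(hyev) = 2; N(hyev) = {jckh, gssw}.
deg(paio) = 2; N(paio) = {cgmg, pzqx}.
59-vertex 2-regular graph: this is C_{59}, the 59-cycle.
Distinct eigenvalues (to 3 d.p.): [2.0, 1.989, 1.955, 1.899, 1.821, 1.723, 1.605, 1.47, 1.317, 1.15, 0.969, 0.778, 0.577, 0.371, 0.16, -0.053, -0.265, -0.475, -0.678, -0.875, -1.061, -1.235, -1.395, -1.54, -1.667, -1.775, -1.863, -1.93, -1.975, -1.997].
Lovász: ϑ = −59(-2*cos(pi/59))/(2+-(-1)*2*cos(pi/59)) = 59*cos(pi/59)/(cos(pi/59) + 1).
= 29.479080… (decimal).
Check 29 ≤ 59*cos(pi/59)/(cos(pi/59) + 1) ≤ 30: both strict.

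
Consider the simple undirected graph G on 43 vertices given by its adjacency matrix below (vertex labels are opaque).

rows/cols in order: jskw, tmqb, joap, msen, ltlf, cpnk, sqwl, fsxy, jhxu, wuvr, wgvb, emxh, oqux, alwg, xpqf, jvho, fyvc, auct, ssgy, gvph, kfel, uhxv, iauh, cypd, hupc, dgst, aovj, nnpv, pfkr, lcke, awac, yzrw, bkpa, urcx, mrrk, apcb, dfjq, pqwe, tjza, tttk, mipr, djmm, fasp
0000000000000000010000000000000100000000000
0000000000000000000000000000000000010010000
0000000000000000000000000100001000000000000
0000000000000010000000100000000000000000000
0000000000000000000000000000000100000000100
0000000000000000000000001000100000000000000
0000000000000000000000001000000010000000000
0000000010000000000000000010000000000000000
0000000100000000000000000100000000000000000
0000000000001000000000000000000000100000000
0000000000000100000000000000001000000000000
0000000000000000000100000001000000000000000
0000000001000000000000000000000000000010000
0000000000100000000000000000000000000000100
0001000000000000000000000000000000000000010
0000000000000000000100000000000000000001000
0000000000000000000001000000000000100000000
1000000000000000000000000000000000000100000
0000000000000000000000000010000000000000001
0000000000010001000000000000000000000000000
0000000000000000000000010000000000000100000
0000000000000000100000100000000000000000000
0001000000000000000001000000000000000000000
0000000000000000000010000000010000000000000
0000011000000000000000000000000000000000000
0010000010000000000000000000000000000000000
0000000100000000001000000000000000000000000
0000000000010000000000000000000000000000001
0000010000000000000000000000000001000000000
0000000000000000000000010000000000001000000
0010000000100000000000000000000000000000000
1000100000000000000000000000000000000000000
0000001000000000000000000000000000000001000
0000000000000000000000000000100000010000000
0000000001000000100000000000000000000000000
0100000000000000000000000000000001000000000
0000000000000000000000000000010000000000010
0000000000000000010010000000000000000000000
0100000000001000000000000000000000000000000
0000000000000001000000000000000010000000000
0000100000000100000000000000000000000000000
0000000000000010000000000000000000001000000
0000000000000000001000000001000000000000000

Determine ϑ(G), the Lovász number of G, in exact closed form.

N(auct) = {jskw, pqwe}, |N(auct)| = 2.
Vertex ltlf has 2 neighbors: yzrw, mipr.
N(cypd) = {kfel, lcke}, |N(cypd)| = 2.
N(jskw) = {auct, yzrw}, |N(jskw)| = 2.
2-regular, N=43; this is C_{43}, the 43-cycle.
Distinct eigenvalues (to 5 d.p.): [2.0, 1.97869, 1.9152, 1.8109, 1.668, 1.48954, 1.27935, 1.04188, 0.78221, 0.50587, 0.21874, -0.07304, -0.36327, -0.64576, -0.91448, -1.16372, -1.38815, -1.58299, -1.7441, -1.86803, -1.95215, -1.99466].
−43·(-2*cos(pi/43)) / ((2)−(-2*cos(pi/43))) = 43*cos(pi/43)/(cos(pi/43) + 1) = ϑ(G).
≈ 21.47128 (to 5 d.p.).
21 ≤ 43*cos(pi/43)/(cos(pi/43) + 1) ≤ 22: both strict.

43*cos(pi/43)/(cos(pi/43) + 1)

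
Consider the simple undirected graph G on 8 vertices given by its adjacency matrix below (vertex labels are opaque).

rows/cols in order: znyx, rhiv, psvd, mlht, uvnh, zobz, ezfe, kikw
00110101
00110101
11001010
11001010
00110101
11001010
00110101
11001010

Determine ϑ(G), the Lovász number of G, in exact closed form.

4

N(mlht) = {znyx, rhiv, uvnh, ezfe}, |N(mlht)| = 4.
N(kikw) = {znyx, rhiv, uvnh, ezfe}, |N(kikw)| = 4.
deg(uvnh) = 4; N(uvnh) = {psvd, mlht, zobz, kikw}.
Vertex zobz has 4 neighbors: znyx, rhiv, uvnh, ezfe.
2 parts of sizes [4, 4]; α(G) = 4 = ϑ (perfect).
= 4.0000… (decimal).
Sandwich: α(G)=4 ≤ ϑ(G)=4 ≤ χ(Ḡ)=4 (collapsed).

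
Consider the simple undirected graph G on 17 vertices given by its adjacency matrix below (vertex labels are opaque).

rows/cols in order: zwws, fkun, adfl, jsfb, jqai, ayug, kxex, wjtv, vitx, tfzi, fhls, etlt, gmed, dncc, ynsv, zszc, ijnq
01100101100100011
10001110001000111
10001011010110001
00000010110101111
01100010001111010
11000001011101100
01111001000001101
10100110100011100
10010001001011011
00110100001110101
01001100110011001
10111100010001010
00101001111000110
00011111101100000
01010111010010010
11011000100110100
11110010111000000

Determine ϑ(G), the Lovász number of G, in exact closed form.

sqrt(17)

N(ayug) = {zwws, fkun, wjtv, tfzi, fhls, etlt, dncc, ynsv}, |N(ayug)| = 8.
Vertex adfl has 8 neighbors: zwws, jqai, kxex, wjtv, tfzi, etlt, gmed, ijnq.
Vertex zwws has 8 neighbors: fkun, adfl, ayug, wjtv, vitx, etlt, zszc, ijnq.
deg(etlt) = 8; N(etlt) = {zwws, adfl, jsfb, jqai, ayug, tfzi, dncc, zszc}.
Every vertex has degree 8 (N=17); strongly regular (17,8,3,4).
A has 3 distinct eigenvalues ≈ [8.0, 1.561553, -2.561553].
λ_max=8, λ_min=-sqrt(17)/2 - 1/2; ϑ = −17·λ_min/(λ_max−λ_min) = sqrt(17).
≈ 4.1231056 (to 7 d.p.).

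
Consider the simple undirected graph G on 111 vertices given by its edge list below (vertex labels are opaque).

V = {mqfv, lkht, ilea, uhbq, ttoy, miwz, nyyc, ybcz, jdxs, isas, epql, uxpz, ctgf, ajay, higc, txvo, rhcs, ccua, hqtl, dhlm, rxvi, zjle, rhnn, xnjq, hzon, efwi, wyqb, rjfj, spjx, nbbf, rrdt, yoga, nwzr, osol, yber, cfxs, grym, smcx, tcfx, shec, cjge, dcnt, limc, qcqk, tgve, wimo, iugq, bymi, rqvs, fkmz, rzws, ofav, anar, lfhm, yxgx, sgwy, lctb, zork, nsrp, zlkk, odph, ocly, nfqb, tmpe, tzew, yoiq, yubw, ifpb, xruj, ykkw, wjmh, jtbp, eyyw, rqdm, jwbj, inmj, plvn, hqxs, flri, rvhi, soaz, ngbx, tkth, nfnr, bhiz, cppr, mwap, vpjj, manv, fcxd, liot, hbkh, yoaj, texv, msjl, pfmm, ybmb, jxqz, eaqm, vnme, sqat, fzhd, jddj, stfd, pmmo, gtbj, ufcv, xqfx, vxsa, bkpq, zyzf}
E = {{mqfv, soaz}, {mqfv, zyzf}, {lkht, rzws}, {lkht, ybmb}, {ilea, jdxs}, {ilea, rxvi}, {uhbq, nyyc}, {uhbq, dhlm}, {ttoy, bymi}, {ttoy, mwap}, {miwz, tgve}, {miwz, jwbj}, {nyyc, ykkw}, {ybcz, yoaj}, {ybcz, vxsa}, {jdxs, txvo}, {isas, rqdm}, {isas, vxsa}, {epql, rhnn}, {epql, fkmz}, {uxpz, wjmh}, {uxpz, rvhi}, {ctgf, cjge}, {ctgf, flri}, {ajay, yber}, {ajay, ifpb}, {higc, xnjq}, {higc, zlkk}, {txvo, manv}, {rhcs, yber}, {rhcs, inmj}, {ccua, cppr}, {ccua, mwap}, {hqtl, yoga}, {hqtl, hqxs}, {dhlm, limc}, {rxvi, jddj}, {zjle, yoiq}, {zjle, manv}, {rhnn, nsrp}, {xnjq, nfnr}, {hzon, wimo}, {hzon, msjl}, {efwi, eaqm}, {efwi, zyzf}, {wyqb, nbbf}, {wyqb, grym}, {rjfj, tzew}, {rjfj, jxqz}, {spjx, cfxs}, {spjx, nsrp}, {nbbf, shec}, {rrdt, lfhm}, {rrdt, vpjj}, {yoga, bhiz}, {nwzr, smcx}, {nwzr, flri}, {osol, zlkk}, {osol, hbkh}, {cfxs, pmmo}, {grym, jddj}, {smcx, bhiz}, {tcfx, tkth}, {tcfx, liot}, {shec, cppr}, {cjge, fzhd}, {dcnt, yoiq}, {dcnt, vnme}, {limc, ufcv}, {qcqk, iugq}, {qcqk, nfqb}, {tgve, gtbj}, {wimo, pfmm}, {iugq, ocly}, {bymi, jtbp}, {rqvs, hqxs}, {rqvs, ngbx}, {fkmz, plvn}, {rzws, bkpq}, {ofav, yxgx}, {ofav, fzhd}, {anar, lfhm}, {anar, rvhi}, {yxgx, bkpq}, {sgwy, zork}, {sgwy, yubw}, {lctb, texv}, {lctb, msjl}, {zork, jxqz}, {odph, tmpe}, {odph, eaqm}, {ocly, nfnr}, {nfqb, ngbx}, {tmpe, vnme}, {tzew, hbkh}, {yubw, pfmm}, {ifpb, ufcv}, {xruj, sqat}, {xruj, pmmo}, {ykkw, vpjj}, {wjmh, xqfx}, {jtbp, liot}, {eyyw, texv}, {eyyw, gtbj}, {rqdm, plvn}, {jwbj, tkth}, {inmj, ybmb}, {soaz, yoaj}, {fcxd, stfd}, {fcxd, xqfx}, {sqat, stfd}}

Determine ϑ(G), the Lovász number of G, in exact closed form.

Vertex ccua has 2 neighbors: cppr, mwap.
deg(vnme) = 2; N(vnme) = {dcnt, tmpe}.
N(odph) = {tmpe, eaqm}, |N(odph)| = 2.
Vertex yber has 2 neighbors: ajay, rhcs.
G on 111 vertices is 2-regular; the odd cycle C_{111}.
spec(A) ≈ [2.0, 1.9968, 1.9872, 1.9712, 1.949, 1.9204, 1.8858, 1.845, 1.7984, 1.746, 1.688, 1.6247, 1.5561, 1.4825, 1.4042, 1.3213, 1.2343, 1.1433, 1.0486, 0.9506, 0.8495, 0.7457, 0.6395, 0.5313, 0.4214, 0.3101, 0.1978, 0.0849, -0.0283, -0.1414, -0.254, -0.3659, -0.4765, -0.5856, -0.6929, -0.7979, -0.9004, -1.0, -1.0964, -1.1893, -1.2783, -1.3633, -1.4439, -1.5199, -1.591, -1.657, -1.7177, -1.7729, -1.8225, -1.8661, -1.9039, -1.9355, -1.9609, -1.98, -1.9928, -1.9992] (distinct, 4 d.p.).
Lovász: ϑ = −111(-2*cos(pi/111))/(2+-(-1)*2*cos(pi/111)) = 111*cos(pi/111)/(cos(pi/111) + 1).
≈ 55.48888410 (to 8 d.p.).
Sandwich: α(G)=55 ≤ ϑ(G)=111*cos(pi/111)/(cos(pi/111) + 1) ≤ χ(Ḡ)=56 (both strict).

111*cos(pi/111)/(cos(pi/111) + 1)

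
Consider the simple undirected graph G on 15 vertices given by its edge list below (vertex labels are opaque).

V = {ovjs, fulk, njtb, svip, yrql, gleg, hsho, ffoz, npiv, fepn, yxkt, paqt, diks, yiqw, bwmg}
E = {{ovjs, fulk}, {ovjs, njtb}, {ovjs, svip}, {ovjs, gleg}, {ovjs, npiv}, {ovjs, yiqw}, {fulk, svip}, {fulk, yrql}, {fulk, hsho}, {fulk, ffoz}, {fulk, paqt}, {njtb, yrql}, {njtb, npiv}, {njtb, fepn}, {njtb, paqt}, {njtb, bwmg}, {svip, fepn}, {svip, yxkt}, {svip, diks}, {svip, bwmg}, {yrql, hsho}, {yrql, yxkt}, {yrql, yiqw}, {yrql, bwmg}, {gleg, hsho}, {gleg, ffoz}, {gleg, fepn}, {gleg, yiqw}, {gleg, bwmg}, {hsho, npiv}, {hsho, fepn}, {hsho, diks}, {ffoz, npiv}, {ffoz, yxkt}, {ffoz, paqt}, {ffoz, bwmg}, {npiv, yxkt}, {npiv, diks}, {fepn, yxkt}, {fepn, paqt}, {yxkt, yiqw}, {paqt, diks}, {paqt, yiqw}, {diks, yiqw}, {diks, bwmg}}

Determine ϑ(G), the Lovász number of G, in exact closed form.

Vertex yrql has 6 neighbors: fulk, njtb, hsho, yxkt, yiqw, bwmg.
deg(ovjs) = 6; N(ovjs) = {fulk, njtb, svip, gleg, npiv, yiqw}.
N(gleg) = {ovjs, hsho, ffoz, fepn, yiqw, bwmg}, |N(gleg)| = 6.
deg(yxkt) = 6; N(yxkt) = {svip, yrql, ffoz, npiv, fepn, yiqw}.
6-regular, N=15; Kneser-type, 2-subsets of [6].
Distinct eigenvalues (to 4 d.p.): [6.0, 1.0, -3.0].
With N=15: ϑ(G) = 15·(-1*(-3))/(6−(-3)) = 5.
= 5.00000000… (decimal).

5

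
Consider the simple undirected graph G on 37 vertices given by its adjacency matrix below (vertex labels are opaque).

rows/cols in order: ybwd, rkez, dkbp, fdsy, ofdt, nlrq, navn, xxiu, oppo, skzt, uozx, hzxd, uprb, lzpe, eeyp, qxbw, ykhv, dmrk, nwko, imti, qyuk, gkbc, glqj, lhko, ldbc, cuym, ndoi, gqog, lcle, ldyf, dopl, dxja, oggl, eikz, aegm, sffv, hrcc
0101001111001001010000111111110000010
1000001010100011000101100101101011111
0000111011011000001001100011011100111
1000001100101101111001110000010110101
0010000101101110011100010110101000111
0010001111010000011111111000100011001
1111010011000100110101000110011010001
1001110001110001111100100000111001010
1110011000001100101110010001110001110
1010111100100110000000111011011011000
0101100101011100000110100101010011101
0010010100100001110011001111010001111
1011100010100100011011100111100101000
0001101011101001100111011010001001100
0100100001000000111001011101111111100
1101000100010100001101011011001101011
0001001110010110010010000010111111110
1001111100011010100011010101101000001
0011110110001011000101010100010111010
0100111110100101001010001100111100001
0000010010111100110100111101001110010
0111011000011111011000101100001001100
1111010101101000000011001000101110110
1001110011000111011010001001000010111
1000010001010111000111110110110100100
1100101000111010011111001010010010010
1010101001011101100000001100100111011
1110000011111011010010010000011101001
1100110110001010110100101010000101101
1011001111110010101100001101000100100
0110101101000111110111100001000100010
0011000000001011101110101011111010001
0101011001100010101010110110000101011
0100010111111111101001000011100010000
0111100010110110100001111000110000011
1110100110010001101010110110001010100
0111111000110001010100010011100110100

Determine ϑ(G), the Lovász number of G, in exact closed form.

sqrt(37)

Vertex xxiu has 18 neighbors: ybwd, fdsy, ofdt, nlrq, skzt, uozx, hzxd, qxbw, ykhv, dmrk, nwko, imti, glqj, lcle, ldyf, dopl, eikz, sffv.
deg(navn) = 18; N(navn) = {ybwd, rkez, dkbp, fdsy, nlrq, oppo, skzt, lzpe, ykhv, dmrk, imti, gkbc, cuym, ndoi, ldyf, dopl, oggl, hrcc}.
Vertex ldbc has 18 neighbors: ybwd, nlrq, skzt, hzxd, lzpe, eeyp, qxbw, imti, qyuk, gkbc, glqj, lhko, cuym, ndoi, lcle, ldyf, dxja, aegm.
deg(aegm) = 18; N(aegm) = {rkez, dkbp, fdsy, ofdt, oppo, uozx, hzxd, lzpe, eeyp, ykhv, gkbc, glqj, lhko, ldbc, lcle, ldyf, sffv, hrcc}.
deg(v) = 18 for all v (|V|=37); Paley(37): SR with (k,λ,μ)=(18,8,9).
A has 3 distinct eigenvalues ≈ [18.0, 2.54138, -3.54138].
−37·(-sqrt(37)/2 - 1/2) / ((18)−(-sqrt(37)/2 - 1/2)) = sqrt(37) = ϑ(G).
= 6.08276253… (decimal).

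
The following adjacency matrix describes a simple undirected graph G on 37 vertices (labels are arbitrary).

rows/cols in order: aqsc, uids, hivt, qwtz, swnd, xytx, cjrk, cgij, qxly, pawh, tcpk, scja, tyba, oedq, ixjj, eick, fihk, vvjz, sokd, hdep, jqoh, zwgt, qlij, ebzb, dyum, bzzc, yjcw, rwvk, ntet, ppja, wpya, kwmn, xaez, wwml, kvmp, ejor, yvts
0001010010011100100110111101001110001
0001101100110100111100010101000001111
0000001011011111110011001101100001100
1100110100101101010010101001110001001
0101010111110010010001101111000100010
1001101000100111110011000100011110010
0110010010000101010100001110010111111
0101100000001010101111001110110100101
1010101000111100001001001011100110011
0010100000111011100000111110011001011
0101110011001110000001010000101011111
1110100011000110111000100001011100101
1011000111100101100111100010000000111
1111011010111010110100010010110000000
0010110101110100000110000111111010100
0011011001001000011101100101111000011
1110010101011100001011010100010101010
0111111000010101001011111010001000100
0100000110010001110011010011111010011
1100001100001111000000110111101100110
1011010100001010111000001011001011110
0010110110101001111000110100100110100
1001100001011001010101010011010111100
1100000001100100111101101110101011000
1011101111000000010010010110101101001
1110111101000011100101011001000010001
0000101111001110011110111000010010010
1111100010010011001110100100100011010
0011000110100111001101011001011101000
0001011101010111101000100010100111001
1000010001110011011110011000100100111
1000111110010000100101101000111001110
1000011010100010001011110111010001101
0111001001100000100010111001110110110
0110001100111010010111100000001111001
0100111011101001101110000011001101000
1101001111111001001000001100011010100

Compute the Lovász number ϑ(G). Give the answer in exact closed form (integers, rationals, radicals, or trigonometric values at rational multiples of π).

sqrt(37)

N(uids) = {qwtz, swnd, cjrk, cgij, tcpk, scja, oedq, fihk, vvjz, sokd, hdep, ebzb, bzzc, rwvk, wwml, kvmp, ejor, yvts}, |N(uids)| = 18.
deg(jqoh) = 18; N(jqoh) = {aqsc, hivt, qwtz, xytx, cgij, tyba, ixjj, fihk, vvjz, sokd, dyum, yjcw, rwvk, wpya, xaez, wwml, kvmp, ejor}.
Vertex cgij has 18 neighbors: uids, qwtz, swnd, tyba, ixjj, fihk, sokd, hdep, jqoh, zwgt, dyum, bzzc, yjcw, ntet, ppja, kwmn, kvmp, yvts.
Vertex fihk has 18 neighbors: aqsc, uids, hivt, xytx, cgij, pawh, scja, tyba, oedq, sokd, jqoh, zwgt, ebzb, bzzc, ppja, kwmn, wwml, ejor.
Every vertex has degree 18 (N=37); strongly regular (37,18,8,9).
A has 3 distinct eigenvalues ≈ [18.0, 2.541381, -3.541381].
ϑ = −N·λ_min/(λ_max−λ_min) = −37·(-sqrt(37)/2 - 1/2)/(18−(-sqrt(37)/2 - 1/2)) = sqrt(37).
≈ 6.082762530 (to 9 d.p.).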